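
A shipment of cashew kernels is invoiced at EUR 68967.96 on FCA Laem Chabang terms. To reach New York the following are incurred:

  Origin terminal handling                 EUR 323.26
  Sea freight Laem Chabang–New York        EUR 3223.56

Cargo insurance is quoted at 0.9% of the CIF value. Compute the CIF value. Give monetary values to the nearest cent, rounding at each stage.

CIF value: EUR 73173.34

Let C be the CIF value. C = FCA price + pre-shipment costs + freight + 0.9% × C
C − 0.9% × C = 68967.96 + 323.26 + 3223.56
0.991 × C = 72514.78
C = 72514.78 / 0.991 = 73173.34
Insurance premium = 0.9% × 73173.34 = 658.56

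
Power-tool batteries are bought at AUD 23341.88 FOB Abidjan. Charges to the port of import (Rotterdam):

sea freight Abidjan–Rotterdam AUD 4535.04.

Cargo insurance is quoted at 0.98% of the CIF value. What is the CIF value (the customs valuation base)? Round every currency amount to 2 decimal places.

Let C be the CIF value. C = FOB price + freight + 0.98% × C
C − 0.98% × C = 23341.88 + 4535.04
0.9902 × C = 27876.92
C = 27876.92 / 0.9902 = 28152.82
Insurance premium = 0.98% × 28152.82 = 275.90

CIF value: AUD 28152.82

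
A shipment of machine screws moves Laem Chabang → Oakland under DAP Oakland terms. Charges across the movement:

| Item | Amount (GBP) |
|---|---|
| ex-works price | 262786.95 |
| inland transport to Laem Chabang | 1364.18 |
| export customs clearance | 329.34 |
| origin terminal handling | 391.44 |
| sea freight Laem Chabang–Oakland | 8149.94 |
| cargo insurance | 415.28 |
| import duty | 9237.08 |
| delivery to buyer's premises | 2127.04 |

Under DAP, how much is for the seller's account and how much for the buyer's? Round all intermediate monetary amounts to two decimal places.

Seller: GBP 275564.17; buyer: GBP 9237.08

DAP: the seller bears all costs to the named destination except import duty and clearance.
Seller's account: goods 262786.95 + inland to port 1364.18 + export clearance 329.34 + origin terminal 391.44 + freight 8149.94 + insurance 415.28 + delivery 2127.04 = 275564.17
Buyer's account: duty 9237.08 = 9237.08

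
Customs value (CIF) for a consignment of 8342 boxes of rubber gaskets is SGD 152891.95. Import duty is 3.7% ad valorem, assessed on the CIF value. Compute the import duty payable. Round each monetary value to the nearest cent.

Import duty = 152891.95 × 3.7% = 5657.00

Import duty: SGD 5657.00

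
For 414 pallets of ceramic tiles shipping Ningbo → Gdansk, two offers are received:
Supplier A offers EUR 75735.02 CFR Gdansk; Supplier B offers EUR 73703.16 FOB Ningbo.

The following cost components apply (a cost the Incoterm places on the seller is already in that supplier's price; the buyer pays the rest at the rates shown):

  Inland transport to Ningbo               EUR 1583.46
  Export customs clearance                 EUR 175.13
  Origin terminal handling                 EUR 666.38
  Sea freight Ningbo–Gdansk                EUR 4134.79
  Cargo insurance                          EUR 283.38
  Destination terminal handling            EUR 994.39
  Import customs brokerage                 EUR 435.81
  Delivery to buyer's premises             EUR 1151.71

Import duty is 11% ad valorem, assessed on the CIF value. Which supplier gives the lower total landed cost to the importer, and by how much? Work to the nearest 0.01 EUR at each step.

Supplier A (CFR):
CIF value = CFR price + insurance = 75735.02 + 283.38 = 76018.40
Import duty = 76018.40 × 11% = 8362.02
Buyer bears (A): 283.38 + 994.39 + 435.81 + 1151.71 = 2865.29
Landed cost (A) = invoice 75735.02 + 2865.29 + duty 8362.02 = 86962.33
Supplier B (FOB):
CIF value = FOB price + freight + insurance = 73703.16 + 4134.79 + 283.38 = 78121.33
Import duty = 78121.33 × 11% = 8593.35
Buyer bears (B): 4134.79 + 283.38 + 994.39 + 435.81 + 1151.71 = 7000.08
Landed cost (B) = invoice 73703.16 + 7000.08 + duty 8593.35 = 89296.59
Difference = |86962.33 − 89296.59| = 2334.26

Supplier A is cheaper by EUR 2334.26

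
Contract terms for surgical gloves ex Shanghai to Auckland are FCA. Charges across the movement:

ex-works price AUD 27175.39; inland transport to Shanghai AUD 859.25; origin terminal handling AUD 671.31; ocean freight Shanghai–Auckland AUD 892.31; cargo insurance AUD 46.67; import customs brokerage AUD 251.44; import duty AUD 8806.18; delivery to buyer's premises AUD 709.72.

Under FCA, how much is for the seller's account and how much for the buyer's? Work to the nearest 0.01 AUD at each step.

Seller: AUD 28034.64; buyer: AUD 11377.63

FCA: the seller delivers export-cleared goods to the carrier; the buyer bears costs from that point.
Seller's account: goods 27175.39 + inland to port 859.25 = 28034.64
Buyer's account: origin terminal 671.31 + freight 892.31 + insurance 46.67 + brokerage 251.44 + duty 8806.18 + delivery 709.72 = 11377.63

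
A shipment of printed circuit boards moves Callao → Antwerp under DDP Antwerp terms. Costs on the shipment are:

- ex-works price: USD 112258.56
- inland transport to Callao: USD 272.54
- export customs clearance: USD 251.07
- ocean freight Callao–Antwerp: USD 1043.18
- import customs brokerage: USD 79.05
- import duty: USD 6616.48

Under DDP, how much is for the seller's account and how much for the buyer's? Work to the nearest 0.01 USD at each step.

DDP: the seller bears all costs including import duty.
Seller's account: goods 112258.56 + inland to port 272.54 + export clearance 251.07 + freight 1043.18 + brokerage 79.05 + duty 6616.48 = 120520.88
Buyer's account: 0.00

Seller: USD 120520.88; buyer: USD 0.00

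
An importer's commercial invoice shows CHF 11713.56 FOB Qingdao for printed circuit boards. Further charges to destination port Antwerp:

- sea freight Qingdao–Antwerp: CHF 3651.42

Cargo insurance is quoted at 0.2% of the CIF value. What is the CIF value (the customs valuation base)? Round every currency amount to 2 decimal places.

Let C be the CIF value. C = FOB price + freight + 0.2% × C
C − 0.2% × C = 11713.56 + 3651.42
0.998 × C = 15364.98
C = 15364.98 / 0.998 = 15395.77
Insurance premium = 0.2% × 15395.77 = 30.79

CIF value: CHF 15395.77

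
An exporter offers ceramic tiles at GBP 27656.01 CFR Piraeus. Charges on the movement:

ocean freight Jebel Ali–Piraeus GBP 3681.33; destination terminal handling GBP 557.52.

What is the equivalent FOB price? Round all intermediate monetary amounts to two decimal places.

Not relevant to the conversion: destination terminal — on the buyer under both terms; not part of either seller's price.
From CFR to FOB, the seller no longer bears: freight.
FOB price = 27656.01 − 3681.33 = 23974.68

FOB price: GBP 23974.68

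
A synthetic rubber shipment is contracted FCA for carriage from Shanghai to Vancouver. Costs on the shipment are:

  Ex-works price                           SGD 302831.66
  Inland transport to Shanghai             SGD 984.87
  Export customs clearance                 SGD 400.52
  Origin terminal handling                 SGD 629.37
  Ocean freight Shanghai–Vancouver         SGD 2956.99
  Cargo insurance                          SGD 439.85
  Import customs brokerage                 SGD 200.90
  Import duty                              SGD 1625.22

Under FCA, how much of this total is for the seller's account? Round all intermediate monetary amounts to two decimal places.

Seller's account: SGD 304217.05

FCA: the seller delivers export-cleared goods to the carrier; the buyer bears costs from that point.
Seller's account: goods 302831.66 + inland to port 984.87 + export clearance 400.52 = 304217.05
Buyer's account: origin terminal 629.37 + freight 2956.99 + insurance 439.85 + brokerage 200.90 + duty 1625.22 = 5852.33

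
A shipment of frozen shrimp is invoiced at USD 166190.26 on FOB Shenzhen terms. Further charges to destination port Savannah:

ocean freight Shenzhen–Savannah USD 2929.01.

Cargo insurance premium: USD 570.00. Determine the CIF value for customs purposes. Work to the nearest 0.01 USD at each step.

CIF = FOB price + freight + insurance
CIF = 166190.26 + 2929.01 + 570.00 = 169689.27

CIF value: USD 169689.27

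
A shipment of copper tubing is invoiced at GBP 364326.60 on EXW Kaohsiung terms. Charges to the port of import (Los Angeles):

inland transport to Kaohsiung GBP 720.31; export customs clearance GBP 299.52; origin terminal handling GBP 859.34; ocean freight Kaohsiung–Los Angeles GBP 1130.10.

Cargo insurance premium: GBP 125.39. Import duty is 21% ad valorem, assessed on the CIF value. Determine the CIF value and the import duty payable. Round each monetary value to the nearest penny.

CIF = EXW price + pre-shipment costs + freight + insurance
CIF = 364326.60 + 720.31 + 299.52 + 859.34 + 1130.10 + 125.39 = 367461.26
Import duty = 367461.26 × 21% = 77166.86

CIF value: GBP 367461.26; import duty: GBP 77166.86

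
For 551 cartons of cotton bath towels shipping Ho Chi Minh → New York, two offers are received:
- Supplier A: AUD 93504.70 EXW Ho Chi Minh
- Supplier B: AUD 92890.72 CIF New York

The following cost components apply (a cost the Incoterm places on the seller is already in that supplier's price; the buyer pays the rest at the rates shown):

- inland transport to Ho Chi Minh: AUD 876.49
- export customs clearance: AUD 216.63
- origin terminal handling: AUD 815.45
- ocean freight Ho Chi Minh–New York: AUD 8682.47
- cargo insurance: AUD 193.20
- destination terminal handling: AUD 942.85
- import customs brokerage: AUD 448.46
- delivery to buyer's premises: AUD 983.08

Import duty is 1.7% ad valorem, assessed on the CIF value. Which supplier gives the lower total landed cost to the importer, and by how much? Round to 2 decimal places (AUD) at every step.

Supplier A (EXW):
CIF value = EXW price + inland to port + export clearance + origin terminal + freight + insurance = 93504.70 + 876.49 + 216.63 + 815.45 + 8682.47 + 193.20 = 104288.94
Import duty = 104288.94 × 1.7% = 1772.91
Buyer bears (A): 876.49 + 216.63 + 815.45 + 8682.47 + 193.20 + 942.85 + 448.46 + 983.08 = 13158.63
Landed cost (A) = invoice 93504.70 + 13158.63 + duty 1772.91 = 108436.24
Supplier B (CIF):
The CIF price already equals the CIF value: 92890.72
Import duty = 92890.72 × 1.7% = 1579.14
Buyer bears (B): 942.85 + 448.46 + 983.08 = 2374.39
Landed cost (B) = invoice 92890.72 + 2374.39 + duty 1579.14 = 96844.25
Difference = |108436.24 − 96844.25| = 11591.99

Supplier B is cheaper by AUD 11591.99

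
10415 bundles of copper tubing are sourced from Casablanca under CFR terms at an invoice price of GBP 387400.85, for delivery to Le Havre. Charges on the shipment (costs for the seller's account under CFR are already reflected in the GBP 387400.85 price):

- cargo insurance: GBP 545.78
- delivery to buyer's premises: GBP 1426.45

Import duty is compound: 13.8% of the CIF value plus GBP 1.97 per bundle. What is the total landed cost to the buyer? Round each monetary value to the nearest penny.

CFR: the seller pays costs through ocean freight to the destination port, but not insurance.
CIF value = CFR price + insurance = 387400.85 + 545.78 = 387946.63
Ad valorem component: 387946.63 × 13.8% = 53536.63
Specific component: 10415 × 1.97 = 20517.55
Import duty = 53536.63 + 20517.55 = 74054.18
Buyer bears: insurance 545.78 + delivery 1426.45 + duty 74054.18 = 76026.41
Landed cost = invoice 387400.85 + 76026.41 = 463427.26

Total landed cost: GBP 463427.26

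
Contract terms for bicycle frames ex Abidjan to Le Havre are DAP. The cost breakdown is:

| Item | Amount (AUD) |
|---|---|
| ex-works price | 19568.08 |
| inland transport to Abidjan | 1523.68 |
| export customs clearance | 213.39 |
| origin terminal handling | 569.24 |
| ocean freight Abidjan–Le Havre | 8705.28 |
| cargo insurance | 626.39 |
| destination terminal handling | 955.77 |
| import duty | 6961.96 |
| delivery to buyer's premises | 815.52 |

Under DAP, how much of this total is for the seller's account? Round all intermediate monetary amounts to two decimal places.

Seller's account: AUD 32977.35

DAP: the seller bears all costs to the named destination except import duty and clearance.
Seller's account: goods 19568.08 + inland to port 1523.68 + export clearance 213.39 + origin terminal 569.24 + freight 8705.28 + insurance 626.39 + destination terminal 955.77 + delivery 815.52 = 32977.35
Buyer's account: duty 6961.96 = 6961.96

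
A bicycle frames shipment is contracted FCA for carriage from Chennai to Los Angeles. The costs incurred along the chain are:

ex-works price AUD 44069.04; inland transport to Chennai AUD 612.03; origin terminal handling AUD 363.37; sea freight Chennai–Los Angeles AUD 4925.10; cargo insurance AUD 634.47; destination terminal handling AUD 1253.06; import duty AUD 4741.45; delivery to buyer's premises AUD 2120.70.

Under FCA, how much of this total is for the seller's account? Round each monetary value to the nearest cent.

Seller's account: AUD 44681.07

FCA: the seller delivers export-cleared goods to the carrier; the buyer bears costs from that point.
Seller's account: goods 44069.04 + inland to port 612.03 = 44681.07
Buyer's account: origin terminal 363.37 + freight 4925.10 + insurance 634.47 + destination terminal 1253.06 + duty 4741.45 + delivery 2120.70 = 14038.15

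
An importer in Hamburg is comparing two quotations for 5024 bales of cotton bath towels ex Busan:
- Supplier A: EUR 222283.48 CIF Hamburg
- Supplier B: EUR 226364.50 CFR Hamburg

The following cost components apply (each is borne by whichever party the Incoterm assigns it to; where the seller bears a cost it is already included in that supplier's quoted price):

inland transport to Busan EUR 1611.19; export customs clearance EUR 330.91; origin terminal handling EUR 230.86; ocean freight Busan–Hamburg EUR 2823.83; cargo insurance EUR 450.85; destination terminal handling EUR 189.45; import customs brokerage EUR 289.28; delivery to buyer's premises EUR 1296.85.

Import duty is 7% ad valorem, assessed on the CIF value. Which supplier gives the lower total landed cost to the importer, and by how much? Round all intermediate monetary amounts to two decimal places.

Supplier A is cheaper by EUR 4849.10

Supplier A (CIF):
The CIF price already equals the CIF value: 222283.48
Import duty = 222283.48 × 7% = 15559.84
Buyer bears (A): 189.45 + 289.28 + 1296.85 = 1775.58
Landed cost (A) = invoice 222283.48 + 1775.58 + duty 15559.84 = 239618.90
Supplier B (CFR):
CIF value = CFR price + insurance = 226364.50 + 450.85 = 226815.35
Import duty = 226815.35 × 7% = 15877.07
Buyer bears (B): 450.85 + 189.45 + 289.28 + 1296.85 = 2226.43
Landed cost (B) = invoice 226364.50 + 2226.43 + duty 15877.07 = 244468.00
Difference = |239618.90 − 244468.00| = 4849.10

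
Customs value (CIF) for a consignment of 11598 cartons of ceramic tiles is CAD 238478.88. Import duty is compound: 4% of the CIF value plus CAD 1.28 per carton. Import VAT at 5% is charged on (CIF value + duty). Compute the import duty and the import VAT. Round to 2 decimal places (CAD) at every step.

Ad valorem component: 238478.88 × 4% = 9539.16
Specific component: 11598 × 1.28 = 14845.44
Import duty = 9539.16 + 14845.44 = 24384.60
VAT base = CIF + duty = 238478.88 + 24384.60 = 262863.48
Import VAT = 262863.48 × 5% = 13143.17

Import duty: CAD 24384.60; import VAT: CAD 13143.17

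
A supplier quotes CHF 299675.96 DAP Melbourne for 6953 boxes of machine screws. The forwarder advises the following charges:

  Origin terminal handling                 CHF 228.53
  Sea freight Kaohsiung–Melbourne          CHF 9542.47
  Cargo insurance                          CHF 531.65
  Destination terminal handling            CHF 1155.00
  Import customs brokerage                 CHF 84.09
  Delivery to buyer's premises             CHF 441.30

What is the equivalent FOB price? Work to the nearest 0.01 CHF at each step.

Not relevant to the conversion: origin terminal — on the seller under both DAP and FOB; already in the DAP price and stays in the FOB price. brokerage — on the buyer under both terms; not part of either seller's price.
From DAP to FOB, the seller no longer bears: freight, insurance, destination terminal, delivery.
FOB price = 299675.96 − 9542.47 − 531.65 − 1155.00 − 441.30 = 288005.54

FOB price: CHF 288005.54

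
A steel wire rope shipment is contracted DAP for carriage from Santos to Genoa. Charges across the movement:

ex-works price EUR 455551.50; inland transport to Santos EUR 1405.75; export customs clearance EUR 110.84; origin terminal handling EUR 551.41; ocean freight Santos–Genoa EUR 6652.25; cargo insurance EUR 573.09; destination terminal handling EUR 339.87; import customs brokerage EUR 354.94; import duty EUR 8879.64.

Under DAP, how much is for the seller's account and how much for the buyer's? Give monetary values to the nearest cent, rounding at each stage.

DAP: the seller bears all costs to the named destination except import duty and clearance.
Seller's account: goods 455551.50 + inland to port 1405.75 + export clearance 110.84 + origin terminal 551.41 + freight 6652.25 + insurance 573.09 + destination terminal 339.87 = 465184.71
Buyer's account: brokerage 354.94 + duty 8879.64 = 9234.58

Seller: EUR 465184.71; buyer: EUR 9234.58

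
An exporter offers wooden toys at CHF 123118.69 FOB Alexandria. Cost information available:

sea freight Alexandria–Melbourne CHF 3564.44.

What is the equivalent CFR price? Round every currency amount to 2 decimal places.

CFR price: CHF 126683.13

From FOB to CFR, the seller additionally bears: freight.
CFR price = 123118.69 + 3564.44 = 126683.13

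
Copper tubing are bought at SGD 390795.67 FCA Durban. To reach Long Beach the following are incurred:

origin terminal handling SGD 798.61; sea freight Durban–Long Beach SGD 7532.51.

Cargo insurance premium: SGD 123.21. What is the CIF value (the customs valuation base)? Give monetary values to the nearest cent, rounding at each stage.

CIF value: SGD 399250.00

CIF = FCA price + pre-shipment costs + freight + insurance
CIF = 390795.67 + 798.61 + 7532.51 + 123.21 = 399250.00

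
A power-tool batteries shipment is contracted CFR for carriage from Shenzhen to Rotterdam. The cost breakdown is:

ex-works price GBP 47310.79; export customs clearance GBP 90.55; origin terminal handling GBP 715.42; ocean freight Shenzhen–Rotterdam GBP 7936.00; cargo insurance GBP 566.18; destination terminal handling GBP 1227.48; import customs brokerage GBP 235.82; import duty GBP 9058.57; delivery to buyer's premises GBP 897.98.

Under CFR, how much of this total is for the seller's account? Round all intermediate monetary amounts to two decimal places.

CFR: the seller pays costs through ocean freight to the destination port, but not insurance.
Seller's account: goods 47310.79 + export clearance 90.55 + origin terminal 715.42 + freight 7936.00 = 56052.76
Buyer's account: insurance 566.18 + destination terminal 1227.48 + brokerage 235.82 + duty 9058.57 + delivery 897.98 = 11986.03

Seller's account: GBP 56052.76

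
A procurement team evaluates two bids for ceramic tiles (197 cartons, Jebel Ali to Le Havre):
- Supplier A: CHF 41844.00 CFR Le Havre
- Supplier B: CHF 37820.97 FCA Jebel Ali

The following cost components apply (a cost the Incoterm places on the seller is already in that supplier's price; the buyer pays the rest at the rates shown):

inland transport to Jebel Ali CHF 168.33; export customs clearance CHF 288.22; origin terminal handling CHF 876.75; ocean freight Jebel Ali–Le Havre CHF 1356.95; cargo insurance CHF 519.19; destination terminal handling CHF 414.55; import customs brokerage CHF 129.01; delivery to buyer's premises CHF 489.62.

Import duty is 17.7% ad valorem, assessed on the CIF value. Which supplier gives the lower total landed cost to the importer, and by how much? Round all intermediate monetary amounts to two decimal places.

Supplier B is cheaper by CHF 2106.04

Supplier A (CFR):
CIF value = CFR price + insurance = 41844.00 + 519.19 = 42363.19
Import duty = 42363.19 × 17.7% = 7498.28
Buyer bears (A): 519.19 + 414.55 + 129.01 + 489.62 = 1552.37
Landed cost (A) = invoice 41844.00 + 1552.37 + duty 7498.28 = 50894.65
Supplier B (FCA):
CIF value = FCA price + origin terminal + freight + insurance = 37820.97 + 876.75 + 1356.95 + 519.19 = 40573.86
Import duty = 40573.86 × 17.7% = 7181.57
Buyer bears (B): 876.75 + 1356.95 + 519.19 + 414.55 + 129.01 + 489.62 = 3786.07
Landed cost (B) = invoice 37820.97 + 3786.07 + duty 7181.57 = 48788.61
Difference = |50894.65 − 48788.61| = 2106.04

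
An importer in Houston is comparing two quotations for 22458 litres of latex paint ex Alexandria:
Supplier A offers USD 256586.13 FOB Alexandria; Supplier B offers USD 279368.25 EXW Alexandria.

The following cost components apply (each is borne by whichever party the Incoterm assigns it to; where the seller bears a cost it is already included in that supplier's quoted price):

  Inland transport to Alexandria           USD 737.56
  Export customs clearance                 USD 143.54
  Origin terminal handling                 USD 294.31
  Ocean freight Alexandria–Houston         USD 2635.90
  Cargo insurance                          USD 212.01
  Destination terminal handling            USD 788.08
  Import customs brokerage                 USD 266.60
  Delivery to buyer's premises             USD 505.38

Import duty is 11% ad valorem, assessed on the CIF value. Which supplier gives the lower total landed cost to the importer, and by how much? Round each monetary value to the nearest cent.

Supplier A is cheaper by USD 26592.86

Supplier A (FOB):
CIF value = FOB price + freight + insurance = 256586.13 + 2635.90 + 212.01 = 259434.04
Import duty = 259434.04 × 11% = 28537.74
Buyer bears (A): 2635.90 + 212.01 + 788.08 + 266.60 + 505.38 = 4407.97
Landed cost (A) = invoice 256586.13 + 4407.97 + duty 28537.74 = 289531.84
Supplier B (EXW):
CIF value = EXW price + inland to port + export clearance + origin terminal + freight + insurance = 279368.25 + 737.56 + 143.54 + 294.31 + 2635.90 + 212.01 = 283391.57
Import duty = 283391.57 × 11% = 31173.07
Buyer bears (B): 737.56 + 143.54 + 294.31 + 2635.90 + 212.01 + 788.08 + 266.60 + 505.38 = 5583.38
Landed cost (B) = invoice 279368.25 + 5583.38 + duty 31173.07 = 316124.70
Difference = |289531.84 − 316124.70| = 26592.86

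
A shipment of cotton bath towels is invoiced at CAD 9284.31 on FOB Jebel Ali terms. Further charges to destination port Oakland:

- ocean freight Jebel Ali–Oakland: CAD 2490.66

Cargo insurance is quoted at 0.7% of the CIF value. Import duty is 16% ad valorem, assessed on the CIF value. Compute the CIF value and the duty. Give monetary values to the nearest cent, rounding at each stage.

CIF value: CAD 11857.98; import duty: CAD 1897.28

Let C be the CIF value. C = FOB price + freight + 0.7% × C
C − 0.7% × C = 9284.31 + 2490.66
0.993 × C = 11774.97
C = 11774.97 / 0.993 = 11857.98
Insurance premium = 0.7% × 11857.98 = 83.01
Import duty = 11857.98 × 16% = 1897.28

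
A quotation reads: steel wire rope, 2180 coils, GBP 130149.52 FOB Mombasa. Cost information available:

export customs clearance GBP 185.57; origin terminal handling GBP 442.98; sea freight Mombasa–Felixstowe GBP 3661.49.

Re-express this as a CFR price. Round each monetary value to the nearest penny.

Not relevant to the conversion: export clearance, origin terminal — on the seller under both FOB and CFR; already in the FOB price and stays in the CFR price.
From FOB to CFR, the seller additionally bears: freight.
CFR price = 130149.52 + 3661.49 = 133811.01

CFR price: GBP 133811.01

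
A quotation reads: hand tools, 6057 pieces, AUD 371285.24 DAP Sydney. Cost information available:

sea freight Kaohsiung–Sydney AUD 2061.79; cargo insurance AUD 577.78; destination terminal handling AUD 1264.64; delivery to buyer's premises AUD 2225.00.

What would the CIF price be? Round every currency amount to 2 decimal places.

Not relevant to the conversion: insurance, freight — on the seller under both DAP and CIF; already in the DAP price and stays in the CIF price.
From DAP to CIF, the seller no longer bears: destination terminal, delivery.
CIF price = 371285.24 − 1264.64 − 2225.00 = 367795.60

CIF price: AUD 367795.60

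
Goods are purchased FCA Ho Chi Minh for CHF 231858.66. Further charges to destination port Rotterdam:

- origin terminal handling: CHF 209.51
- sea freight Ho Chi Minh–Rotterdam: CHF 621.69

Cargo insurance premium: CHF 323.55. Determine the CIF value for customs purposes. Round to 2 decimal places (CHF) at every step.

CIF = FCA price + pre-shipment costs + freight + insurance
CIF = 231858.66 + 209.51 + 621.69 + 323.55 = 233013.41

CIF value: CHF 233013.41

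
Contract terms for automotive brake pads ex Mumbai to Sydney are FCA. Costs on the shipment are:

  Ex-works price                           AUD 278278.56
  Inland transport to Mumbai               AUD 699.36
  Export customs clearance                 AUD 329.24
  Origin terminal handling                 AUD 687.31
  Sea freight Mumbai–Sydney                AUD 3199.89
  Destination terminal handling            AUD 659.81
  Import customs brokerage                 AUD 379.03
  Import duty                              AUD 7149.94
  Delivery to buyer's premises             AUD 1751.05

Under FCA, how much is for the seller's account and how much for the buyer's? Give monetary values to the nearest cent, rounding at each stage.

Seller: AUD 279307.16; buyer: AUD 13827.03

FCA: the seller delivers export-cleared goods to the carrier; the buyer bears costs from that point.
Seller's account: goods 278278.56 + inland to port 699.36 + export clearance 329.24 = 279307.16
Buyer's account: origin terminal 687.31 + freight 3199.89 + destination terminal 659.81 + brokerage 379.03 + duty 7149.94 + delivery 1751.05 = 13827.03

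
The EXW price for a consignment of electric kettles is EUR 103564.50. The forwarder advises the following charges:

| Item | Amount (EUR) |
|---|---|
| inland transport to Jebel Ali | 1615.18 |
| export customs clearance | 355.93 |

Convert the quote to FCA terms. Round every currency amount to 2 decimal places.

FCA price: EUR 105535.61

From EXW to FCA, the seller additionally bears: inland to port, export clearance.
FCA price = 103564.50 + 1615.18 + 355.93 = 105535.61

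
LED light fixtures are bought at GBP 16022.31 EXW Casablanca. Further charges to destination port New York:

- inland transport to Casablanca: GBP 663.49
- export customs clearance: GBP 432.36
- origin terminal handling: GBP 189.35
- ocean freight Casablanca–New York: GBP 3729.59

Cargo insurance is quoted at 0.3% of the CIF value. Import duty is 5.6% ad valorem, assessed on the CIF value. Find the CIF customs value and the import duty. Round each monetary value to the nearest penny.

CIF value: GBP 21100.40; import duty: GBP 1181.62

Let C be the CIF value. C = EXW price + pre-shipment costs + freight + 0.3% × C
C − 0.3% × C = 16022.31 + 663.49 + 432.36 + 189.35 + 3729.59
0.997 × C = 21037.10
C = 21037.10 / 0.997 = 21100.40
Insurance premium = 0.3% × 21100.40 = 63.30
Import duty = 21100.40 × 5.6% = 1181.62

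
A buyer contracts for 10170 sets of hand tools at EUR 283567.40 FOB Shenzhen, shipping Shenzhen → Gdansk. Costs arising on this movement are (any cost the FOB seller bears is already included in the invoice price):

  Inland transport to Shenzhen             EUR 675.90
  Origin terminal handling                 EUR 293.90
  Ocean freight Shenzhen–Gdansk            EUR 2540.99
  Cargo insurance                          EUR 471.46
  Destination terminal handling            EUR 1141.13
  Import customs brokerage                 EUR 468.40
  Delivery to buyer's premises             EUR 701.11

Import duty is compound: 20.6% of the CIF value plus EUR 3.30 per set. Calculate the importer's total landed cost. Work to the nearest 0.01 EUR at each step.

FOB: the seller bears costs until goods are on board at the origin port; the buyer bears freight, insurance and all costs thereafter.
Already in the invoice (seller's account under FOB): inland to port, origin terminal — exclude.
CIF value = FOB price + freight + insurance = 283567.40 + 2540.99 + 471.46 = 286579.85
Ad valorem component: 286579.85 × 20.6% = 59035.45
Specific component: 10170 × 3.30 = 33561.00
Import duty = 59035.45 + 33561.00 = 92596.45
Buyer bears: freight 2540.99 + insurance 471.46 + destination terminal 1141.13 + brokerage 468.40 + delivery 701.11 + duty 92596.45 = 97919.54
Landed cost = invoice 283567.40 + 97919.54 = 381486.94

Total landed cost: EUR 381486.94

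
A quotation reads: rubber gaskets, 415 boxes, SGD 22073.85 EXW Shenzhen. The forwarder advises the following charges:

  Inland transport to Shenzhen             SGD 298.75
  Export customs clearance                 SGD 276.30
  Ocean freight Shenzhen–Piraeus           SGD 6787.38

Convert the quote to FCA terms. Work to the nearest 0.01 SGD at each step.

Not relevant to the conversion: freight — on the buyer under both terms; not part of either seller's price.
From EXW to FCA, the seller additionally bears: inland to port, export clearance.
FCA price = 22073.85 + 298.75 + 276.30 = 22648.90

FCA price: SGD 22648.90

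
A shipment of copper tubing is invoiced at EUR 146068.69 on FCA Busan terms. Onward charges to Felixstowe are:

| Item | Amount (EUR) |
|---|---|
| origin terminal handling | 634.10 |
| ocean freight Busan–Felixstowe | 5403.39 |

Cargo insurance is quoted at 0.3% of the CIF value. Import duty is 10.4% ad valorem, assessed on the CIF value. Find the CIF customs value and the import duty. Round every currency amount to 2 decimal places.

CIF value: EUR 152563.87; import duty: EUR 15866.64

Let C be the CIF value. C = FCA price + pre-shipment costs + freight + 0.3% × C
C − 0.3% × C = 146068.69 + 634.10 + 5403.39
0.997 × C = 152106.18
C = 152106.18 / 0.997 = 152563.87
Insurance premium = 0.3% × 152563.87 = 457.69
Import duty = 152563.87 × 10.4% = 15866.64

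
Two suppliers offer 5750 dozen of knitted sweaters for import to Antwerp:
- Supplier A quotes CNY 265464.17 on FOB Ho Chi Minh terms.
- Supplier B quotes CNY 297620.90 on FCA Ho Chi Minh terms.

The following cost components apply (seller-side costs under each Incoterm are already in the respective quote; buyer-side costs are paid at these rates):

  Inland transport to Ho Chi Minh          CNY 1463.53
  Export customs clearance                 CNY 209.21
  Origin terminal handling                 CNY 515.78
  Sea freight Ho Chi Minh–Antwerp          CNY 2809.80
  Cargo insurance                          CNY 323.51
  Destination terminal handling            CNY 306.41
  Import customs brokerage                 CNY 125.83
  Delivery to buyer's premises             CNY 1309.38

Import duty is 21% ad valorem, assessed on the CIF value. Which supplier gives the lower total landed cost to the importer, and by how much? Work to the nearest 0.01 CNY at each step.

Supplier A (FOB):
CIF value = FOB price + freight + insurance = 265464.17 + 2809.80 + 323.51 = 268597.48
Import duty = 268597.48 × 21% = 56405.47
Buyer bears (A): 2809.80 + 323.51 + 306.41 + 125.83 + 1309.38 = 4874.93
Landed cost (A) = invoice 265464.17 + 4874.93 + duty 56405.47 = 326744.57
Supplier B (FCA):
CIF value = FCA price + origin terminal + freight + insurance = 297620.90 + 515.78 + 2809.80 + 323.51 = 301269.99
Import duty = 301269.99 × 21% = 63266.70
Buyer bears (B): 515.78 + 2809.80 + 323.51 + 306.41 + 125.83 + 1309.38 = 5390.71
Landed cost (B) = invoice 297620.90 + 5390.71 + duty 63266.70 = 366278.31
Difference = |326744.57 − 366278.31| = 39533.74

Supplier A is cheaper by CNY 39533.74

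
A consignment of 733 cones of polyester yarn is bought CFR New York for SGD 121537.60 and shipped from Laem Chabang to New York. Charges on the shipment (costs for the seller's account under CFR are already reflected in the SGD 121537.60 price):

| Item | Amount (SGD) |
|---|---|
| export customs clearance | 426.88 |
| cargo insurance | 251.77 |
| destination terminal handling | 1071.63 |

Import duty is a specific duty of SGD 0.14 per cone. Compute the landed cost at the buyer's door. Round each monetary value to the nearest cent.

Total landed cost: SGD 122963.62

CFR: the seller pays costs through ocean freight to the destination port, but not insurance.
Already in the invoice (seller's account under CFR): export clearance — exclude.
CIF value = CFR price + insurance = 121537.60 + 251.77 = 121789.37
Import duty = 733 × 0.14 = 102.62
Buyer bears: insurance 251.77 + destination terminal 1071.63 + duty 102.62 = 1426.02
Landed cost = invoice 121537.60 + 1426.02 = 122963.62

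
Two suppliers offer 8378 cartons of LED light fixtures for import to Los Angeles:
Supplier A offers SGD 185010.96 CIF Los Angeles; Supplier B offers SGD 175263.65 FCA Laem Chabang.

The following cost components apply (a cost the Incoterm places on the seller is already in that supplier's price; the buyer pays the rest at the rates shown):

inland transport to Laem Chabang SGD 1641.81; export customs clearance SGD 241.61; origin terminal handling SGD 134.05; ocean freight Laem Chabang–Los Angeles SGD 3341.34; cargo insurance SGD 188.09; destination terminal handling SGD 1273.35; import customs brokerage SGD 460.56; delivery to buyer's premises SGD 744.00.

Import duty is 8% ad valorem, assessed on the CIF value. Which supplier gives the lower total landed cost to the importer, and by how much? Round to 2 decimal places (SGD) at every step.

Supplier B is cheaper by SGD 6570.54

Supplier A (CIF):
The CIF price already equals the CIF value: 185010.96
Import duty = 185010.96 × 8% = 14800.88
Buyer bears (A): 1273.35 + 460.56 + 744.00 = 2477.91
Landed cost (A) = invoice 185010.96 + 2477.91 + duty 14800.88 = 202289.75
Supplier B (FCA):
CIF value = FCA price + origin terminal + freight + insurance = 175263.65 + 134.05 + 3341.34 + 188.09 = 178927.13
Import duty = 178927.13 × 8% = 14314.17
Buyer bears (B): 134.05 + 3341.34 + 188.09 + 1273.35 + 460.56 + 744.00 = 6141.39
Landed cost (B) = invoice 175263.65 + 6141.39 + duty 14314.17 = 195719.21
Difference = |202289.75 − 195719.21| = 6570.54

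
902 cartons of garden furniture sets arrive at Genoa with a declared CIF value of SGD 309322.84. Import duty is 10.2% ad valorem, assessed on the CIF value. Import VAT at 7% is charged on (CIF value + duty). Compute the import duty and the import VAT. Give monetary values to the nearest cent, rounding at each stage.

Import duty = 309322.84 × 10.2% = 31550.93
VAT base = CIF + duty = 309322.84 + 31550.93 = 340873.77
Import VAT = 340873.77 × 7% = 23861.16

Import duty: SGD 31550.93; import VAT: SGD 23861.16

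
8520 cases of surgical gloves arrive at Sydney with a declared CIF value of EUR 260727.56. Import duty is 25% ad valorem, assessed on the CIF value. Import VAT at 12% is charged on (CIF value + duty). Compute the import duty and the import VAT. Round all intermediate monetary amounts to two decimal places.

Import duty = 260727.56 × 25% = 65181.89
VAT base = CIF + duty = 260727.56 + 65181.89 = 325909.45
Import VAT = 325909.45 × 12% = 39109.13

Import duty: EUR 65181.89; import VAT: EUR 39109.13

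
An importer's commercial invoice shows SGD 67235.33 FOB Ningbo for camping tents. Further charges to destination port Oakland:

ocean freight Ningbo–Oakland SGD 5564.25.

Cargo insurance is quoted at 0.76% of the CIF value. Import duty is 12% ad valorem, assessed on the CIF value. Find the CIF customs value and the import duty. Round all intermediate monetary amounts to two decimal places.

Let C be the CIF value. C = FOB price + freight + 0.76% × C
C − 0.76% × C = 67235.33 + 5564.25
0.9924 × C = 72799.58
C = 72799.58 / 0.9924 = 73357.09
Insurance premium = 0.76% × 73357.09 = 557.51
Import duty = 73357.09 × 12% = 8802.85

CIF value: SGD 73357.09; import duty: SGD 8802.85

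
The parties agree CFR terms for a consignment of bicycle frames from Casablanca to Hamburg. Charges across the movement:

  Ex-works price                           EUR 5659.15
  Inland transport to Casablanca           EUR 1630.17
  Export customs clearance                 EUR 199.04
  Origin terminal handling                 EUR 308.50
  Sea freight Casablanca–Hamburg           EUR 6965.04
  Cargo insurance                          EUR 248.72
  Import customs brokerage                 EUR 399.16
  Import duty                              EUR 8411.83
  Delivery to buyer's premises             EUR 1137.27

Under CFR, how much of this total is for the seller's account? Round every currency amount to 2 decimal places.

CFR: the seller pays costs through ocean freight to the destination port, but not insurance.
Seller's account: goods 5659.15 + inland to port 1630.17 + export clearance 199.04 + origin terminal 308.50 + freight 6965.04 = 14761.90
Buyer's account: insurance 248.72 + brokerage 399.16 + duty 8411.83 + delivery 1137.27 = 10196.98

Seller's account: EUR 14761.90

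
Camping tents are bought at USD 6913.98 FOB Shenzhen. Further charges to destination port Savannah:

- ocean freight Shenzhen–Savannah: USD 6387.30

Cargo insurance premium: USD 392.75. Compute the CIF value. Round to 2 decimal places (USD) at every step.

CIF = FOB price + freight + insurance
CIF = 6913.98 + 6387.30 + 392.75 = 13694.03

CIF value: USD 13694.03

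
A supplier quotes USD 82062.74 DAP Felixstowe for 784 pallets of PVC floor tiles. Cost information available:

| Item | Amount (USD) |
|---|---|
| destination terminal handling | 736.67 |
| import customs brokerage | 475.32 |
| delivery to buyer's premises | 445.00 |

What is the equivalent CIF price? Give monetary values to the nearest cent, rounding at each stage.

CIF price: USD 80881.07

Not relevant to the conversion: brokerage — on the buyer under both terms; not part of either seller's price.
From DAP to CIF, the seller no longer bears: destination terminal, delivery.
CIF price = 82062.74 − 736.67 − 445.00 = 80881.07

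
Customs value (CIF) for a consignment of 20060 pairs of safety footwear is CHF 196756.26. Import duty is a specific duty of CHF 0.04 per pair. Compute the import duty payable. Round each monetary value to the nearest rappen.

Import duty: CHF 802.40

Import duty = 20060 × 0.04 = 802.40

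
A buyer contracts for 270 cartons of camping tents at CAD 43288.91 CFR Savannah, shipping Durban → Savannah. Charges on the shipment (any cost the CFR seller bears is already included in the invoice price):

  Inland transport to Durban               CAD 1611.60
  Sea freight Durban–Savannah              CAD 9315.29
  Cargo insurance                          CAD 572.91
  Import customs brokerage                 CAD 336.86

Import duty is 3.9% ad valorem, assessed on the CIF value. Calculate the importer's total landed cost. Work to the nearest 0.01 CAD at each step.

Total landed cost: CAD 45909.29

CFR: the seller pays costs through ocean freight to the destination port, but not insurance.
Already in the invoice (seller's account under CFR): inland to port, freight — exclude.
CIF value = CFR price + insurance = 43288.91 + 572.91 = 43861.82
Import duty = 43861.82 × 3.9% = 1710.61
Buyer bears: insurance 572.91 + brokerage 336.86 + duty 1710.61 = 2620.38
Landed cost = invoice 43288.91 + 2620.38 = 45909.29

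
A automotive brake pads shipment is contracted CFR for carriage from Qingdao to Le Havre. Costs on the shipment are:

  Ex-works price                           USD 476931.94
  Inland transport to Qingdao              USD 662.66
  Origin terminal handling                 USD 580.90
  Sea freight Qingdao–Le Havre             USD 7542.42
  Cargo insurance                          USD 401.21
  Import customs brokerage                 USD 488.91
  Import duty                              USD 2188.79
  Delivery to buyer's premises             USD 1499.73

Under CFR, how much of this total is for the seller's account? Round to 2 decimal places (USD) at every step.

CFR: the seller pays costs through ocean freight to the destination port, but not insurance.
Seller's account: goods 476931.94 + inland to port 662.66 + origin terminal 580.90 + freight 7542.42 = 485717.92
Buyer's account: insurance 401.21 + brokerage 488.91 + duty 2188.79 + delivery 1499.73 = 4578.64

Seller's account: USD 485717.92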